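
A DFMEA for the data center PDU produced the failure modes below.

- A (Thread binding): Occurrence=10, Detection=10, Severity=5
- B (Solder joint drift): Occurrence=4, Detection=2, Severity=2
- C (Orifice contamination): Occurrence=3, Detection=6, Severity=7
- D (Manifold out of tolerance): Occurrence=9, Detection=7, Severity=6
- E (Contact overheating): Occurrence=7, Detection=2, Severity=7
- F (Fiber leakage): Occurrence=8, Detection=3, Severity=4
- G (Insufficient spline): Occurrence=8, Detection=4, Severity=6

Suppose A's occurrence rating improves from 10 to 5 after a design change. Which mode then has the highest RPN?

RPN = Severity × Occurrence × Detection:
  A: 5 × 10 × 10 = 500
  B: 2 × 4 × 2 = 16
  C: 7 × 3 × 6 = 126
  D: 6 × 9 × 7 = 378
  E: 7 × 7 × 2 = 98
  F: 4 × 8 × 3 = 96
  G: 6 × 8 × 4 = 192
After action: A → 5 × 5 × 10 = 250.
Revised RPNs: D=378, A=250, G=192, C=126, E=98, F=96, B=16.
Highest is now D (378).

D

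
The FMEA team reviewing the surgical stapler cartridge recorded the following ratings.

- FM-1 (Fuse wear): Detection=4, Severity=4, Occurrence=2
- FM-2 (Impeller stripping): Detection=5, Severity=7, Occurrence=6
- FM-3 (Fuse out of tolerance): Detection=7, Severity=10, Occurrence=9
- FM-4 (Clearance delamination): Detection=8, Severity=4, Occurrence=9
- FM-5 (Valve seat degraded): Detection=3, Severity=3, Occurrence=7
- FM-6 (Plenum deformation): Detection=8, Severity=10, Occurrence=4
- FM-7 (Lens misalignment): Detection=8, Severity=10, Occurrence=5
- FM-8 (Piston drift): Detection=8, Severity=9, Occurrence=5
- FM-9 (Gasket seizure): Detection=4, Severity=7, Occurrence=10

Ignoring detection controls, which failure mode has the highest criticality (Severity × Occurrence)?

FM-3

Criticality = Severity × Occurrence:
  FM-1: 4 × 2 = 8
  FM-2: 7 × 6 = 42
  FM-3: 10 × 9 = 90
  FM-4: 4 × 9 = 36
  FM-5: 3 × 7 = 21
  FM-6: 10 × 4 = 40
  FM-7: 10 × 5 = 50
  FM-8: 9 × 5 = 45
  FM-9: 7 × 10 = 70
Highest criticality is 90 → FM-3.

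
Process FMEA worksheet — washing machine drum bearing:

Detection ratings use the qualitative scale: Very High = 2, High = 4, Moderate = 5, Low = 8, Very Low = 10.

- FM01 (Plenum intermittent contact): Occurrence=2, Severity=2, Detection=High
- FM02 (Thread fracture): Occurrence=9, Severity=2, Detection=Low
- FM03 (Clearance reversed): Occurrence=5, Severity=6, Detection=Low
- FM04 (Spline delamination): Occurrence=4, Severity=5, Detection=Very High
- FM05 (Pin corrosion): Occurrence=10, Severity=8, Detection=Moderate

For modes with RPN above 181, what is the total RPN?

RPN = Severity × Occurrence × Detection:
  FM01: 2 × 2 × 4 = 16
  FM02: 2 × 9 × 8 = 144
  FM03: 6 × 5 × 8 = 240
  FM04: 5 × 4 × 2 = 40
  FM05: 8 × 10 × 5 = 400
RPN > 181: FM03 (240), FM05 (400).
Sum: 240 + 400 = 640.

640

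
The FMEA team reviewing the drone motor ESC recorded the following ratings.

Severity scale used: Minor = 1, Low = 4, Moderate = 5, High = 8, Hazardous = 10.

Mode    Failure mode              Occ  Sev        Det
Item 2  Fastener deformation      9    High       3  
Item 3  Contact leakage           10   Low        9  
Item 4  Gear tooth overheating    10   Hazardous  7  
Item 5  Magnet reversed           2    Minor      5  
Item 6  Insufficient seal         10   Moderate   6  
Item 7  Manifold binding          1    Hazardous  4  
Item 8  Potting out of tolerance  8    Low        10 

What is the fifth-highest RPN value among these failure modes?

RPN = Severity × Occurrence × Detection:
  Item 2: 8 × 9 × 3 = 216
  Item 3: 4 × 10 × 9 = 360
  Item 4: 10 × 10 × 7 = 700
  Item 5: 1 × 2 × 5 = 10
  Item 6: 5 × 10 × 6 = 300
  Item 7: 10 × 1 × 4 = 40
  Item 8: 4 × 8 × 10 = 320
Sorted descending: 700, 360, 320, 300, 216, 40, 10.
The fifth-highest RPN is 216 (Item 2).

216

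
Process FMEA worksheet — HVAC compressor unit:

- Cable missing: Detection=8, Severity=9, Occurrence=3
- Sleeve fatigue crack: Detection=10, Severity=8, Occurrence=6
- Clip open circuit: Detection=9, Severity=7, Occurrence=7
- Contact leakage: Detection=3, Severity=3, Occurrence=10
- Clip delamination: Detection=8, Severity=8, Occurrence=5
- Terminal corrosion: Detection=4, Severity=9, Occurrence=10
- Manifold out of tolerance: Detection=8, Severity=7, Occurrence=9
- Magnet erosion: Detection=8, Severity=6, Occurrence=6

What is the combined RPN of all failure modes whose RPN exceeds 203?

2609

RPN = Severity × Occurrence × Detection:
  Cable missing: 9 × 3 × 8 = 216
  Sleeve fatigue crack: 8 × 6 × 10 = 480
  Clip open circuit: 7 × 7 × 9 = 441
  Contact leakage: 3 × 10 × 3 = 90
  Clip delamination: 8 × 5 × 8 = 320
  Terminal corrosion: 9 × 10 × 4 = 360
  Manifold out of tolerance: 7 × 9 × 8 = 504
  Magnet erosion: 6 × 6 × 8 = 288
RPN > 203: Cable missing (216), Sleeve fatigue crack (480), Clip open circuit (441), Clip delamination (320), Terminal corrosion (360), Manifold out of tolerance (504), Magnet erosion (288).
Sum: 216 + 480 + 441 + 320 + 360 + 504 + 288 = 2609.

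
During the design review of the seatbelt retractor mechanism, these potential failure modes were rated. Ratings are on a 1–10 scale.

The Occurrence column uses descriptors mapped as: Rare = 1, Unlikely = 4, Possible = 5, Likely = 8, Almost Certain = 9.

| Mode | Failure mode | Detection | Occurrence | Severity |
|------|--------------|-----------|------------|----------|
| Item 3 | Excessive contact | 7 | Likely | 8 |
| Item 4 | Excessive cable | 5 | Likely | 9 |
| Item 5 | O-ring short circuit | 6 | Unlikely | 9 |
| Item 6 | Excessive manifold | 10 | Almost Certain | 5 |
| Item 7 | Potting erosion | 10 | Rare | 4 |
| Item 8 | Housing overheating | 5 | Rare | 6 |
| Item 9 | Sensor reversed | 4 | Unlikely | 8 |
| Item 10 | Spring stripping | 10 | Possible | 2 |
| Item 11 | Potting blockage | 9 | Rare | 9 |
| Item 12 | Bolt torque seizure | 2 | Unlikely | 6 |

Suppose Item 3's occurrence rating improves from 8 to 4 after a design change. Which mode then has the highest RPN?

Item 6

RPN = Severity × Occurrence × Detection:
  Item 3: 8 × 8 × 7 = 448
  Item 4: 9 × 8 × 5 = 360
  Item 5: 9 × 4 × 6 = 216
  Item 6: 5 × 9 × 10 = 450
  Item 7: 4 × 1 × 10 = 40
  Item 8: 6 × 1 × 5 = 30
  Item 9: 8 × 4 × 4 = 128
  Item 10: 2 × 5 × 10 = 100
  Item 11: 9 × 1 × 9 = 81
  Item 12: 6 × 4 × 2 = 48
After action: Item 3 → 8 × 4 × 7 = 224.
Revised RPNs: Item 6=450, Item 4=360, Item 3=224, Item 5=216, Item 9=128, Item 10=100, Item 11=81, Item 12=48, Item 7=40, Item 8=30.
Highest is now Item 6 (450).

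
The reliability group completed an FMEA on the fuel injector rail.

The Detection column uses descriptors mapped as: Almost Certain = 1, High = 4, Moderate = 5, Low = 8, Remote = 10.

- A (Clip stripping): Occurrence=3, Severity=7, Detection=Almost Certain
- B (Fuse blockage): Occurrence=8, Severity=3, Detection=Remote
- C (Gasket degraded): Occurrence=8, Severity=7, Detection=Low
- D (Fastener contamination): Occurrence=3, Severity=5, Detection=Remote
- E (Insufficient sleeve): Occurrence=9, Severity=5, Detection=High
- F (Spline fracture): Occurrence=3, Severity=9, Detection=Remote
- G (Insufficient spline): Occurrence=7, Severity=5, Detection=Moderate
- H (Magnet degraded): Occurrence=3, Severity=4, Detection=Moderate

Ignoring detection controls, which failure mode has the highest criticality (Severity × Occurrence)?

Criticality = Severity × Occurrence:
  A: 7 × 3 = 21
  B: 3 × 8 = 24
  C: 7 × 8 = 56
  D: 5 × 3 = 15
  E: 5 × 9 = 45
  F: 9 × 3 = 27
  G: 5 × 7 = 35
  H: 4 × 3 = 12
Highest criticality is 56 → C.

C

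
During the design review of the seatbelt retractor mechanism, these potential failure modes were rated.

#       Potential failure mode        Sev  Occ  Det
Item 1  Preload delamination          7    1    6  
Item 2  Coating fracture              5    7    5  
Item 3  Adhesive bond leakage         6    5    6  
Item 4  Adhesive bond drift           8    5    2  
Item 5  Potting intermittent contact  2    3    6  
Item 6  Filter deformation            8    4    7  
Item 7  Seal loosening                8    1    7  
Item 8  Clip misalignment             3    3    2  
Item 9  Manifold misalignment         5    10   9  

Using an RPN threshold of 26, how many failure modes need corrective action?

8

RPN = Severity × Occurrence × Detection:
  Item 1: 7 × 1 × 6 = 42
  Item 2: 5 × 7 × 5 = 175
  Item 3: 6 × 5 × 6 = 180
  Item 4: 8 × 5 × 2 = 80
  Item 5: 2 × 3 × 6 = 36
  Item 6: 8 × 4 × 7 = 224
  Item 7: 8 × 1 × 7 = 56
  Item 8: 3 × 3 × 2 = 18
  Item 9: 5 × 10 × 9 = 450
Modes with RPN ≥ 26: Item 1 (42), Item 2 (175), Item 3 (180), Item 4 (80), Item 5 (36), Item 6 (224), Item 7 (56), Item 9 (450) → 8.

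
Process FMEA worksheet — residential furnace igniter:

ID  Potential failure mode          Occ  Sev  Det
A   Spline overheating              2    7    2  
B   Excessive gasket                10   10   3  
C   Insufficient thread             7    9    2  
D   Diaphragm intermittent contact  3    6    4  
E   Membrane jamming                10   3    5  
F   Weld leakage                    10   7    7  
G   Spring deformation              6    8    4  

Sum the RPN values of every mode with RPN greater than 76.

RPN = Severity × Occurrence × Detection:
  A: 7 × 2 × 2 = 28
  B: 10 × 10 × 3 = 300
  C: 9 × 7 × 2 = 126
  D: 6 × 3 × 4 = 72
  E: 3 × 10 × 5 = 150
  F: 7 × 10 × 7 = 490
  G: 8 × 6 × 4 = 192
RPN > 76: B (300), C (126), E (150), F (490), G (192).
Sum: 300 + 126 + 150 + 490 + 192 = 1258.

1258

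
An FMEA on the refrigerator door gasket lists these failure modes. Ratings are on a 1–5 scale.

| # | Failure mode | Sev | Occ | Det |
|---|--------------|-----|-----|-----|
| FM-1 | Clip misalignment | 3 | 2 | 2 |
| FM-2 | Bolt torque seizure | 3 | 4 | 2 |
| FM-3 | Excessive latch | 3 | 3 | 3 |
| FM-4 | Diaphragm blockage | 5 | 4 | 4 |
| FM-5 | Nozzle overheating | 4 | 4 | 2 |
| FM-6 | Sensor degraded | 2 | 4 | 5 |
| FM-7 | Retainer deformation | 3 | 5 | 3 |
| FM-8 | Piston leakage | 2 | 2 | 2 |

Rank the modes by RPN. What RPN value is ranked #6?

24

RPN = Severity × Occurrence × Detection:
  FM-1: 3 × 2 × 2 = 12
  FM-2: 3 × 4 × 2 = 24
  FM-3: 3 × 3 × 3 = 27
  FM-4: 5 × 4 × 4 = 80
  FM-5: 4 × 4 × 2 = 32
  FM-6: 2 × 4 × 5 = 40
  FM-7: 3 × 5 × 3 = 45
  FM-8: 2 × 2 × 2 = 8
Sorted descending: 80, 45, 40, 32, 27, 24, 12, 8.
The sixth-highest RPN is 24 (FM-2).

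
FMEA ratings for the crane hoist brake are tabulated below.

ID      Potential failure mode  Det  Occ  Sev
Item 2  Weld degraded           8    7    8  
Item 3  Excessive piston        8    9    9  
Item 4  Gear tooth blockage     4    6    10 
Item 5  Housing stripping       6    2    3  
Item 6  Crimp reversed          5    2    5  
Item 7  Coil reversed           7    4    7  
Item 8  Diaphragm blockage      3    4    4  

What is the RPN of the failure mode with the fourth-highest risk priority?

RPN = Severity × Occurrence × Detection:
  Item 2: 8 × 7 × 8 = 448
  Item 3: 9 × 9 × 8 = 648
  Item 4: 10 × 6 × 4 = 240
  Item 5: 3 × 2 × 6 = 36
  Item 6: 5 × 2 × 5 = 50
  Item 7: 7 × 4 × 7 = 196
  Item 8: 4 × 4 × 3 = 48
Sorted descending: 648, 448, 240, 196, 50, 48, 36.
The fourth-highest RPN is 196 (Item 7).

196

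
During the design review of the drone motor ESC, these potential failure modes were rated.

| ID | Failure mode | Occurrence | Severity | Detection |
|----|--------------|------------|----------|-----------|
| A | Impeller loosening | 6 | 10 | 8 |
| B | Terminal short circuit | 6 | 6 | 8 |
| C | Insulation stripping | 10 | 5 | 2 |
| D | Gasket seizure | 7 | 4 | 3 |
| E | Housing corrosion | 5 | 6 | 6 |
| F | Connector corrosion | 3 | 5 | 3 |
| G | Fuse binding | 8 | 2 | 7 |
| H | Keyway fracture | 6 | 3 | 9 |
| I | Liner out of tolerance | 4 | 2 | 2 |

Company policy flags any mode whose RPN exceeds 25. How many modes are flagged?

RPN = Severity × Occurrence × Detection:
  A: 10 × 6 × 8 = 480
  B: 6 × 6 × 8 = 288
  C: 5 × 10 × 2 = 100
  D: 4 × 7 × 3 = 84
  E: 6 × 5 × 6 = 180
  F: 5 × 3 × 3 = 45
  G: 2 × 8 × 7 = 112
  H: 3 × 6 × 9 = 162
  I: 2 × 4 × 2 = 16
Modes with RPN > 25: A (480), B (288), C (100), D (84), E (180), F (45), G (112), H (162) → 8.

8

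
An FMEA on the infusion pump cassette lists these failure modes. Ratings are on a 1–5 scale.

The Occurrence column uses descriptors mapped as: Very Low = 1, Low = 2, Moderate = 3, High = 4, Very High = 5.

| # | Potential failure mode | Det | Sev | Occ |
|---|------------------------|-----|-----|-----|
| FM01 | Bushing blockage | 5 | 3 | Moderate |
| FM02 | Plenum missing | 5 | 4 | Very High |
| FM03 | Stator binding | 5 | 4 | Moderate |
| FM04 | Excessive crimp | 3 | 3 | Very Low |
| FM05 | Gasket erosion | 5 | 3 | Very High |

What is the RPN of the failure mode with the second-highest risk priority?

75

RPN = Severity × Occurrence × Detection:
  FM01: 3 × 3 × 5 = 45
  FM02: 4 × 5 × 5 = 100
  FM03: 4 × 3 × 5 = 60
  FM04: 3 × 1 × 3 = 9
  FM05: 3 × 5 × 5 = 75
Sorted descending: 100, 75, 60, 45, 9.
The second-highest RPN is 75 (FM05).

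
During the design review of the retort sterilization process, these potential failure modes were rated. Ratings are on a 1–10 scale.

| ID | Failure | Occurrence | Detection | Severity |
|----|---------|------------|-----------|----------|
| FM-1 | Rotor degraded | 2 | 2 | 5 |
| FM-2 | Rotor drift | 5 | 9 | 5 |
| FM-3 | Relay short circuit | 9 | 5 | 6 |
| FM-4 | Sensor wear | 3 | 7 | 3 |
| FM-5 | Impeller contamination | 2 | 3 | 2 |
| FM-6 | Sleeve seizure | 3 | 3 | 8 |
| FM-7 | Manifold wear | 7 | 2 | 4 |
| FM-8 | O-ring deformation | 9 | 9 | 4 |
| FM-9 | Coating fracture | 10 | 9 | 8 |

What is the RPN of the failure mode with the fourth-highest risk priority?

RPN = Severity × Occurrence × Detection:
  FM-1: 5 × 2 × 2 = 20
  FM-2: 5 × 5 × 9 = 225
  FM-3: 6 × 9 × 5 = 270
  FM-4: 3 × 3 × 7 = 63
  FM-5: 2 × 2 × 3 = 12
  FM-6: 8 × 3 × 3 = 72
  FM-7: 4 × 7 × 2 = 56
  FM-8: 4 × 9 × 9 = 324
  FM-9: 8 × 10 × 9 = 720
Sorted descending: 720, 324, 270, 225, 72, 63, 56, 20, 12.
The fourth-highest RPN is 225 (FM-2).

225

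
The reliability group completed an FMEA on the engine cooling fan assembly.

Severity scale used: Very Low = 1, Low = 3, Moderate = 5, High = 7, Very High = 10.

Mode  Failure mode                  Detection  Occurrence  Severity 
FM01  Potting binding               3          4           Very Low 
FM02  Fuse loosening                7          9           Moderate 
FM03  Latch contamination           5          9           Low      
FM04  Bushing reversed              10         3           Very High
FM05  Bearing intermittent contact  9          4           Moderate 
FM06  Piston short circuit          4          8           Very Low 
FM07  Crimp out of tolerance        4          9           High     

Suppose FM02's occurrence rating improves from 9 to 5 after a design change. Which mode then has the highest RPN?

RPN = Severity × Occurrence × Detection:
  FM01: 1 × 4 × 3 = 12
  FM02: 5 × 9 × 7 = 315
  FM03: 3 × 9 × 5 = 135
  FM04: 10 × 3 × 10 = 300
  FM05: 5 × 4 × 9 = 180
  FM06: 1 × 8 × 4 = 32
  FM07: 7 × 9 × 4 = 252
After action: FM02 → 5 × 5 × 7 = 175.
Revised RPNs: FM04=300, FM07=252, FM05=180, FM02=175, FM03=135, FM06=32, FM01=12.
Highest is now FM04 (300).

FM04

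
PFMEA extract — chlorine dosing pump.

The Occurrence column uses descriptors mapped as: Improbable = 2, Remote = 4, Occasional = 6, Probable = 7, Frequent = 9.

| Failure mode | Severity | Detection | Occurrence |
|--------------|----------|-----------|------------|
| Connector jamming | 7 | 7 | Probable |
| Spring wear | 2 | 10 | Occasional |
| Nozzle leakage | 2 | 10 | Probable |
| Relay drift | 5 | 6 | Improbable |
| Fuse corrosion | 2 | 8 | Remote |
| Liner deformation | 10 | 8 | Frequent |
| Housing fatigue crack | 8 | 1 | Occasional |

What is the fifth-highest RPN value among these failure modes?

64

RPN = Severity × Occurrence × Detection:
  Connector jamming: 7 × 7 × 7 = 343
  Spring wear: 2 × 6 × 10 = 120
  Nozzle leakage: 2 × 7 × 10 = 140
  Relay drift: 5 × 2 × 6 = 60
  Fuse corrosion: 2 × 4 × 8 = 64
  Liner deformation: 10 × 9 × 8 = 720
  Housing fatigue crack: 8 × 6 × 1 = 48
Sorted descending: 720, 343, 140, 120, 64, 60, 48.
The fifth-highest RPN is 64 (Fuse corrosion).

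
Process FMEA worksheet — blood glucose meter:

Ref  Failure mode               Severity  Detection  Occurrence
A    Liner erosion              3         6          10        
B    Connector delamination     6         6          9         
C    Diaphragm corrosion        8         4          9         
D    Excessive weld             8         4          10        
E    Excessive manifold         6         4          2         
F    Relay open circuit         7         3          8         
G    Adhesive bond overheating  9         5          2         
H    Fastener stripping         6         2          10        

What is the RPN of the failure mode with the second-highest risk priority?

320

RPN = Severity × Occurrence × Detection:
  A: 3 × 10 × 6 = 180
  B: 6 × 9 × 6 = 324
  C: 8 × 9 × 4 = 288
  D: 8 × 10 × 4 = 320
  E: 6 × 2 × 4 = 48
  F: 7 × 8 × 3 = 168
  G: 9 × 2 × 5 = 90
  H: 6 × 10 × 2 = 120
Sorted descending: 324, 320, 288, 180, 168, 120, 90, 48.
The second-highest RPN is 320 (D).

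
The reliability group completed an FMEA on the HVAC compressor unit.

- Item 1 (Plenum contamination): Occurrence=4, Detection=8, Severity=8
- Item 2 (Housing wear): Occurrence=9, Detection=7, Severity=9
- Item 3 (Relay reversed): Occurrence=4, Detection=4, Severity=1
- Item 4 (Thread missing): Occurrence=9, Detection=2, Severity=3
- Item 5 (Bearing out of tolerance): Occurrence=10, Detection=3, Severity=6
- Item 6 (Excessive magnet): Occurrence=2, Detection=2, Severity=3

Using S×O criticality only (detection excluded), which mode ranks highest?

Item 2

Criticality = Severity × Occurrence:
  Item 1: 8 × 4 = 32
  Item 2: 9 × 9 = 81
  Item 3: 1 × 4 = 4
  Item 4: 3 × 9 = 27
  Item 5: 6 × 10 = 60
  Item 6: 3 × 2 = 6
Highest criticality is 81 → Item 2.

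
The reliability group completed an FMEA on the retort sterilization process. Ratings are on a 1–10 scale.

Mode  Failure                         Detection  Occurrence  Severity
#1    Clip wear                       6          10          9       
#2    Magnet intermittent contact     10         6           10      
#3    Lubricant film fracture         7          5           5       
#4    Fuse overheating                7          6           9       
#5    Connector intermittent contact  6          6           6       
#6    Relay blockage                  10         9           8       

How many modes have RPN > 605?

1

RPN = Severity × Occurrence × Detection:
  #1: 9 × 10 × 6 = 540
  #2: 10 × 6 × 10 = 600
  #3: 5 × 5 × 7 = 175
  #4: 9 × 6 × 7 = 378
  #5: 6 × 6 × 6 = 216
  #6: 8 × 9 × 10 = 720
Modes with RPN > 605: #6 (720) → 1.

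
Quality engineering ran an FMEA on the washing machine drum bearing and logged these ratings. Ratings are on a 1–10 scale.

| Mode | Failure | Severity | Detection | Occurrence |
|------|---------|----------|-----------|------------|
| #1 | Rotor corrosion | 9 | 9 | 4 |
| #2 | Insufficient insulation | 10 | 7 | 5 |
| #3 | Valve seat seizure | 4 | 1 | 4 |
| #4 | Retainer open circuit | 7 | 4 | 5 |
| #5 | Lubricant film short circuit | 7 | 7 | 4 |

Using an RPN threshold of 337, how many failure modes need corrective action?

RPN = Severity × Occurrence × Detection:
  #1: 9 × 4 × 9 = 324
  #2: 10 × 5 × 7 = 350
  #3: 4 × 4 × 1 = 16
  #4: 7 × 5 × 4 = 140
  #5: 7 × 4 × 7 = 196
Modes with RPN ≥ 337: #2 (350) → 1.

1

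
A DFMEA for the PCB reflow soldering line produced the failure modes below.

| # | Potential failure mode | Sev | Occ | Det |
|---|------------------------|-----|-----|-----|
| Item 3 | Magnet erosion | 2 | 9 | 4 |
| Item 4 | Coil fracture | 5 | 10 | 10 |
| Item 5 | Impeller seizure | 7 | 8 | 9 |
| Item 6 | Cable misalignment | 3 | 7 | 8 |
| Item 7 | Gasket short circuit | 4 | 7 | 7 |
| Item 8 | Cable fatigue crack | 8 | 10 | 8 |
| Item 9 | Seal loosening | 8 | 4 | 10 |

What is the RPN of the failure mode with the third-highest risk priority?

500

RPN = Severity × Occurrence × Detection:
  Item 3: 2 × 9 × 4 = 72
  Item 4: 5 × 10 × 10 = 500
  Item 5: 7 × 8 × 9 = 504
  Item 6: 3 × 7 × 8 = 168
  Item 7: 4 × 7 × 7 = 196
  Item 8: 8 × 10 × 8 = 640
  Item 9: 8 × 4 × 10 = 320
Sorted descending: 640, 504, 500, 320, 196, 168, 72.
The third-highest RPN is 500 (Item 4).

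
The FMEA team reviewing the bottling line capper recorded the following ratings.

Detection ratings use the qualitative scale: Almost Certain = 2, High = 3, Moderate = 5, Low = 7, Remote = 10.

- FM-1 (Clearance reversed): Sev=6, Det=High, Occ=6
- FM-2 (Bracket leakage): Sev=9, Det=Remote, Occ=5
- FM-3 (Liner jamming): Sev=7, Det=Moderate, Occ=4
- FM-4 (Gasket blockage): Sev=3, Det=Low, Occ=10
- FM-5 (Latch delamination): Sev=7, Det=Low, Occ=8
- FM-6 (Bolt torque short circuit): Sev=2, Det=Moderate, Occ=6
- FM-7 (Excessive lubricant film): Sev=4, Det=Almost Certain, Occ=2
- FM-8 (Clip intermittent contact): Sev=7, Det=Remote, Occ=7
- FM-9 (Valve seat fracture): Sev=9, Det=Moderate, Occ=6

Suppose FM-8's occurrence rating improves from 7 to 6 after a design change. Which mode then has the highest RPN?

FM-2

RPN = Severity × Occurrence × Detection:
  FM-1: 6 × 6 × 3 = 108
  FM-2: 9 × 5 × 10 = 450
  FM-3: 7 × 4 × 5 = 140
  FM-4: 3 × 10 × 7 = 210
  FM-5: 7 × 8 × 7 = 392
  FM-6: 2 × 6 × 5 = 60
  FM-7: 4 × 2 × 2 = 16
  FM-8: 7 × 7 × 10 = 490
  FM-9: 9 × 6 × 5 = 270
After action: FM-8 → 7 × 6 × 10 = 420.
Revised RPNs: FM-2=450, FM-8=420, FM-5=392, FM-9=270, FM-4=210, FM-3=140, FM-1=108, FM-6=60, FM-7=16.
Highest is now FM-2 (450).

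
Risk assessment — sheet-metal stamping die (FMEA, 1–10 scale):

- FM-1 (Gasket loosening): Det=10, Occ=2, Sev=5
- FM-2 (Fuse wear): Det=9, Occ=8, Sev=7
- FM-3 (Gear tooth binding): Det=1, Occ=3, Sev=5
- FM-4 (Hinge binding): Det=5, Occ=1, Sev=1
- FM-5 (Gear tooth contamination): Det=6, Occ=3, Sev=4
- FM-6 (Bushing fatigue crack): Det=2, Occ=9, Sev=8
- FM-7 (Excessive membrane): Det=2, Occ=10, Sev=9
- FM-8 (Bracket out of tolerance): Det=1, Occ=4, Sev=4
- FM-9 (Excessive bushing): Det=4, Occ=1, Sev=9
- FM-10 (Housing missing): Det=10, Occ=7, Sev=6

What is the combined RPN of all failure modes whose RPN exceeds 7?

RPN = Severity × Occurrence × Detection:
  FM-1: 5 × 2 × 10 = 100
  FM-2: 7 × 8 × 9 = 504
  FM-3: 5 × 3 × 1 = 15
  FM-4: 1 × 1 × 5 = 5
  FM-5: 4 × 3 × 6 = 72
  FM-6: 8 × 9 × 2 = 144
  FM-7: 9 × 10 × 2 = 180
  FM-8: 4 × 4 × 1 = 16
  FM-9: 9 × 1 × 4 = 36
  FM-10: 6 × 7 × 10 = 420
RPN > 7: FM-1 (100), FM-2 (504), FM-3 (15), FM-5 (72), FM-6 (144), FM-7 (180), FM-8 (16), FM-9 (36), FM-10 (420).
Sum: 100 + 504 + 15 + 72 + 144 + 180 + 16 + 36 + 420 = 1487.

1487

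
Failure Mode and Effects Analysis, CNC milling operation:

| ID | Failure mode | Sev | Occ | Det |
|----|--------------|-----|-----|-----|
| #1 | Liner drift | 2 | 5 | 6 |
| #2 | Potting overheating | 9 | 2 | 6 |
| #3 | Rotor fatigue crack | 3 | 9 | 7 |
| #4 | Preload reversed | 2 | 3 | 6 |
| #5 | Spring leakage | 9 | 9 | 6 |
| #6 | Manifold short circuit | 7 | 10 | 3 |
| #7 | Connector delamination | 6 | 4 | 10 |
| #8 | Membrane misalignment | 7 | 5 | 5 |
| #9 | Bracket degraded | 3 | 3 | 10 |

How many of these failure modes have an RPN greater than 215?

RPN = Severity × Occurrence × Detection:
  #1: 2 × 5 × 6 = 60
  #2: 9 × 2 × 6 = 108
  #3: 3 × 9 × 7 = 189
  #4: 2 × 3 × 6 = 36
  #5: 9 × 9 × 6 = 486
  #6: 7 × 10 × 3 = 210
  #7: 6 × 4 × 10 = 240
  #8: 7 × 5 × 5 = 175
  #9: 3 × 3 × 10 = 90
Modes with RPN > 215: #5 (486), #7 (240) → 2.

2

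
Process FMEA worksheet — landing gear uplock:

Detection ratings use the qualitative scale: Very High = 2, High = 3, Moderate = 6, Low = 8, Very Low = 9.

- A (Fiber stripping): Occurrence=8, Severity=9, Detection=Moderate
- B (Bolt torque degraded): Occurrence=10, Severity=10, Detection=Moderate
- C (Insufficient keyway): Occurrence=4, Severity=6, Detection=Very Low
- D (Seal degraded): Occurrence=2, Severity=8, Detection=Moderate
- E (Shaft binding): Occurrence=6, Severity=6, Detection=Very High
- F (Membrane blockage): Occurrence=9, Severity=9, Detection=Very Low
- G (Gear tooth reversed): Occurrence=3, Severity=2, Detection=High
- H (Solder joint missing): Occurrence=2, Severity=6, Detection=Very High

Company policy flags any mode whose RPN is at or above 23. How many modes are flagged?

7

RPN = Severity × Occurrence × Detection:
  A: 9 × 8 × 6 = 432
  B: 10 × 10 × 6 = 600
  C: 6 × 4 × 9 = 216
  D: 8 × 2 × 6 = 96
  E: 6 × 6 × 2 = 72
  F: 9 × 9 × 9 = 729
  G: 2 × 3 × 3 = 18
  H: 6 × 2 × 2 = 24
Modes with RPN ≥ 23: A (432), B (600), C (216), D (96), E (72), F (729), H (24) → 7.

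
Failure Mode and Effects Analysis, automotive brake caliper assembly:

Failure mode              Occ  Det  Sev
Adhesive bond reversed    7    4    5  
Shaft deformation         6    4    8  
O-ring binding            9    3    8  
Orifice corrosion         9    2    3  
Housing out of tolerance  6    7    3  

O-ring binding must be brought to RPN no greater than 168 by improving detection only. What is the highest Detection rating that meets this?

2

O-ring binding: S=8, O=9, D=3 → current RPN = 216.
Fixed product = 72. Need 72 × D ≤ 168, so D ≤ 168/72 = 2.33.
Maximum integer Detection rating = 2 (gives RPN 144; D=3 would give 216 > 168).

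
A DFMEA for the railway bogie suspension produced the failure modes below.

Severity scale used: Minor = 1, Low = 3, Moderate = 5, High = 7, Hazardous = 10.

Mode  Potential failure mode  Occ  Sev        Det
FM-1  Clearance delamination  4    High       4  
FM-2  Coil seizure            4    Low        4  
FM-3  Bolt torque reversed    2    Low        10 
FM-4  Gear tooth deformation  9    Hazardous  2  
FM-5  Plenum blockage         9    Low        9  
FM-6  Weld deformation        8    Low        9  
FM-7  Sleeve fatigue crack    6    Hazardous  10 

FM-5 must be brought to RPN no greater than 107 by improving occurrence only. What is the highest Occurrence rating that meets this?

3

FM-5: S=3, O=9, D=9 → current RPN = 243.
Fixed product = 27. Need 27 × O ≤ 107, so O ≤ 107/27 = 3.96.
Maximum integer Occurrence rating = 3 (gives RPN 81; O=4 would give 108 > 107).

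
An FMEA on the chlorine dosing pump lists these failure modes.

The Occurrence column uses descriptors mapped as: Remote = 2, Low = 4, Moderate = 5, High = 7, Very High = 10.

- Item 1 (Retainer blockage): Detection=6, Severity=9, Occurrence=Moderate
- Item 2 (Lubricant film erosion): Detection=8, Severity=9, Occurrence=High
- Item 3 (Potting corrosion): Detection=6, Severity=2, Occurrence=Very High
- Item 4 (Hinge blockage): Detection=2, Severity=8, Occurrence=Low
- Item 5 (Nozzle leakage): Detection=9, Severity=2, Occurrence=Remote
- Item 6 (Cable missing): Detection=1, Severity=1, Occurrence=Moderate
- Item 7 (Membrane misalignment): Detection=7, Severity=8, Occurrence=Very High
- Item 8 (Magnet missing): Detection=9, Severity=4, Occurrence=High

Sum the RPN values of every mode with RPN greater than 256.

RPN = Severity × Occurrence × Detection:
  Item 1: 9 × 5 × 6 = 270
  Item 2: 9 × 7 × 8 = 504
  Item 3: 2 × 10 × 6 = 120
  Item 4: 8 × 4 × 2 = 64
  Item 5: 2 × 2 × 9 = 36
  Item 6: 1 × 5 × 1 = 5
  Item 7: 8 × 10 × 7 = 560
  Item 8: 4 × 7 × 9 = 252
RPN > 256: Item 1 (270), Item 2 (504), Item 7 (560).
Sum: 270 + 504 + 560 = 1334.

1334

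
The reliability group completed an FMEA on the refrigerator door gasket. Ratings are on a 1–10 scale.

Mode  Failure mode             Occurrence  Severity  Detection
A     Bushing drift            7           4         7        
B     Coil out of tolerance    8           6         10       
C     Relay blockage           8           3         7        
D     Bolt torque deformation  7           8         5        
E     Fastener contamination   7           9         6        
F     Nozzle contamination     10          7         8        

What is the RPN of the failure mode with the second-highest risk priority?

RPN = Severity × Occurrence × Detection:
  A: 4 × 7 × 7 = 196
  B: 6 × 8 × 10 = 480
  C: 3 × 8 × 7 = 168
  D: 8 × 7 × 5 = 280
  E: 9 × 7 × 6 = 378
  F: 7 × 10 × 8 = 560
Sorted descending: 560, 480, 378, 280, 196, 168.
The second-highest RPN is 480 (B).

480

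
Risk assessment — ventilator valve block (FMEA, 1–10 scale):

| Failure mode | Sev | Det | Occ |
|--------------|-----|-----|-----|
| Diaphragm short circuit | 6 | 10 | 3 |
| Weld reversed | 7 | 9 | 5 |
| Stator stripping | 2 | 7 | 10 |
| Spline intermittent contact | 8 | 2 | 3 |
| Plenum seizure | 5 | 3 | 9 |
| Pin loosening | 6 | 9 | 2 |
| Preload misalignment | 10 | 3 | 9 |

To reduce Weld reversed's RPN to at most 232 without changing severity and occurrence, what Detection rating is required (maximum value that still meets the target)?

Weld reversed: S=7, O=5, D=9 → current RPN = 315.
Fixed product = 35. Need 35 × D ≤ 232, so D ≤ 232/35 = 6.63.
Maximum integer Detection rating = 6 (gives RPN 210; D=7 would give 245 > 232).

6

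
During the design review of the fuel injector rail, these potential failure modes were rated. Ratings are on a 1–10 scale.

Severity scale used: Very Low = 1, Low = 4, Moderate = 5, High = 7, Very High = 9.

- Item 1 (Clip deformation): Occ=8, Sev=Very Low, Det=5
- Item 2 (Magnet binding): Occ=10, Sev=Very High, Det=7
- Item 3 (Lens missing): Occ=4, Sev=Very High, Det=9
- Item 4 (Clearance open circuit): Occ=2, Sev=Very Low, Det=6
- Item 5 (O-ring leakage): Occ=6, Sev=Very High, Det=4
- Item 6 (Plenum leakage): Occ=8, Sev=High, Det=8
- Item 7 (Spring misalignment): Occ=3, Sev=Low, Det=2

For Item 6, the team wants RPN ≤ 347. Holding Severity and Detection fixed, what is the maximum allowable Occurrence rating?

6

Item 6: S=7, O=8, D=8 → current RPN = 448.
Fixed product = 56. Need 56 × O ≤ 347, so O ≤ 347/56 = 6.20.
Maximum integer Occurrence rating = 6 (gives RPN 336; O=7 would give 392 > 347).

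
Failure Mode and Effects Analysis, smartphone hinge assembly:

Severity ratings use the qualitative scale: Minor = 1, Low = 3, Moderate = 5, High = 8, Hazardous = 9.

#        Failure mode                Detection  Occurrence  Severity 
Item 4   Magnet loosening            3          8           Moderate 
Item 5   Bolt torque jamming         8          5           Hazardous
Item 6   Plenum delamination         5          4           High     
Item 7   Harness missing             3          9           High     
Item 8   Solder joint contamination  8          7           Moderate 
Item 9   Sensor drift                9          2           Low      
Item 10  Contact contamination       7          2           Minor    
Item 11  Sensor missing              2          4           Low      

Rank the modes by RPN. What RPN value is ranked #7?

RPN = Severity × Occurrence × Detection:
  Item 4: 5 × 8 × 3 = 120
  Item 5: 9 × 5 × 8 = 360
  Item 6: 8 × 4 × 5 = 160
  Item 7: 8 × 9 × 3 = 216
  Item 8: 5 × 7 × 8 = 280
  Item 9: 3 × 2 × 9 = 54
  Item 10: 1 × 2 × 7 = 14
  Item 11: 3 × 4 × 2 = 24
Sorted descending: 360, 280, 216, 160, 120, 54, 24, 14.
The seventh-highest RPN is 24 (Item 11).

24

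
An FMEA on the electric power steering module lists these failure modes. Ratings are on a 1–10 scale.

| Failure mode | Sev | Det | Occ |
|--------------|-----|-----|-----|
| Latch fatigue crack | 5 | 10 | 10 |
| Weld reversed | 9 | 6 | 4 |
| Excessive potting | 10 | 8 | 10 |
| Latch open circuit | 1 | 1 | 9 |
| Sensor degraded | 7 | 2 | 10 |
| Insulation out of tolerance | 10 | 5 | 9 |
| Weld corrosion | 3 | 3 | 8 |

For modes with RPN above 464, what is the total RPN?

RPN = Severity × Occurrence × Detection:
  Latch fatigue crack: 5 × 10 × 10 = 500
  Weld reversed: 9 × 4 × 6 = 216
  Excessive potting: 10 × 10 × 8 = 800
  Latch open circuit: 1 × 9 × 1 = 9
  Sensor degraded: 7 × 10 × 2 = 140
  Insulation out of tolerance: 10 × 9 × 5 = 450
  Weld corrosion: 3 × 8 × 3 = 72
RPN > 464: Latch fatigue crack (500), Excessive potting (800).
Sum: 500 + 800 = 1300.

1300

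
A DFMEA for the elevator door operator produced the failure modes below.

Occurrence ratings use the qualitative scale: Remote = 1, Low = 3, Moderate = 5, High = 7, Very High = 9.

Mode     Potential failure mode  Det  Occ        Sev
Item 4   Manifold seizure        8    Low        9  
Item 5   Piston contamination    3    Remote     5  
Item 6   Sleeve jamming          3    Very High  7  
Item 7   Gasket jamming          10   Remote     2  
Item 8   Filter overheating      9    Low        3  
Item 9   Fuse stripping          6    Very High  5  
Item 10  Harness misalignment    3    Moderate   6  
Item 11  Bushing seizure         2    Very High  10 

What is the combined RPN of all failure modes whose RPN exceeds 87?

945

RPN = Severity × Occurrence × Detection:
  Item 4: 9 × 3 × 8 = 216
  Item 5: 5 × 1 × 3 = 15
  Item 6: 7 × 9 × 3 = 189
  Item 7: 2 × 1 × 10 = 20
  Item 8: 3 × 3 × 9 = 81
  Item 9: 5 × 9 × 6 = 270
  Item 10: 6 × 5 × 3 = 90
  Item 11: 10 × 9 × 2 = 180
RPN > 87: Item 4 (216), Item 6 (189), Item 9 (270), Item 10 (90), Item 11 (180).
Sum: 216 + 189 + 270 + 90 + 180 = 945.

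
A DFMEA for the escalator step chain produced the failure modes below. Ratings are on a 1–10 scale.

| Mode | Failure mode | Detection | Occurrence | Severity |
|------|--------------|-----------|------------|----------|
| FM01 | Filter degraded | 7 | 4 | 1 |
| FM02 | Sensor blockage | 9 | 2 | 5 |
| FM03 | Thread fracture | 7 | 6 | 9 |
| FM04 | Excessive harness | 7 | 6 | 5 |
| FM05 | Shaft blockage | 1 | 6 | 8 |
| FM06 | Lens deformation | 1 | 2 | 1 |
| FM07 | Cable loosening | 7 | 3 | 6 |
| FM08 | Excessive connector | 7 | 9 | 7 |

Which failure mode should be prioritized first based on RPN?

RPN = Severity × Occurrence × Detection:
  FM01: 1 × 4 × 7 = 28
  FM02: 5 × 2 × 9 = 90
  FM03: 9 × 6 × 7 = 378
  FM04: 5 × 6 × 7 = 210
  FM05: 8 × 6 × 1 = 48
  FM06: 1 × 2 × 1 = 2
  FM07: 6 × 3 × 7 = 126
  FM08: 7 × 9 × 7 = 441
Highest RPN is 441 → FM08.

FM08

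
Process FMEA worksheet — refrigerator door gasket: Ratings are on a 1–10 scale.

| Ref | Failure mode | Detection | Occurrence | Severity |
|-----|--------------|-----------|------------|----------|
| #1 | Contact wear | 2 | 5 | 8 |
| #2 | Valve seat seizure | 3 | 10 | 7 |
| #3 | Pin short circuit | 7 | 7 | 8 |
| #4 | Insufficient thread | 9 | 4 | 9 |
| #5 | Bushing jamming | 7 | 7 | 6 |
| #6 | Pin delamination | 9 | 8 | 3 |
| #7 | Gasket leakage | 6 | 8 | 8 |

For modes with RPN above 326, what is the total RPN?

776

RPN = Severity × Occurrence × Detection:
  #1: 8 × 5 × 2 = 80
  #2: 7 × 10 × 3 = 210
  #3: 8 × 7 × 7 = 392
  #4: 9 × 4 × 9 = 324
  #5: 6 × 7 × 7 = 294
  #6: 3 × 8 × 9 = 216
  #7: 8 × 8 × 6 = 384
RPN > 326: #3 (392), #7 (384).
Sum: 392 + 384 = 776.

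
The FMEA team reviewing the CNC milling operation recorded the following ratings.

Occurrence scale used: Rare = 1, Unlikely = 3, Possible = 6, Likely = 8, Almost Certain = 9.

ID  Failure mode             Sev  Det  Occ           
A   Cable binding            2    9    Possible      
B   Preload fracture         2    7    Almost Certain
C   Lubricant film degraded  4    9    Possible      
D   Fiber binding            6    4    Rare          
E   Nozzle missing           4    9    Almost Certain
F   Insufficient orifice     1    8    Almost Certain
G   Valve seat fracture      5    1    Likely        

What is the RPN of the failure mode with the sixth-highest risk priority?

RPN = Severity × Occurrence × Detection:
  A: 2 × 6 × 9 = 108
  B: 2 × 9 × 7 = 126
  C: 4 × 6 × 9 = 216
  D: 6 × 1 × 4 = 24
  E: 4 × 9 × 9 = 324
  F: 1 × 9 × 8 = 72
  G: 5 × 8 × 1 = 40
Sorted descending: 324, 216, 126, 108, 72, 40, 24.
The sixth-highest RPN is 40 (G).

40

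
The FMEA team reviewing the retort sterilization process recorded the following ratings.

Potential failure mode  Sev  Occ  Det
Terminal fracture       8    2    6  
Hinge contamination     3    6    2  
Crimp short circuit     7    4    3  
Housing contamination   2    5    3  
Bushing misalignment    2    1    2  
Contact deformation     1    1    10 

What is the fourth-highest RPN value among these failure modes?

30

RPN = Severity × Occurrence × Detection:
  Terminal fracture: 8 × 2 × 6 = 96
  Hinge contamination: 3 × 6 × 2 = 36
  Crimp short circuit: 7 × 4 × 3 = 84
  Housing contamination: 2 × 5 × 3 = 30
  Bushing misalignment: 2 × 1 × 2 = 4
  Contact deformation: 1 × 1 × 10 = 10
Sorted descending: 96, 84, 36, 30, 10, 4.
The fourth-highest RPN is 30 (Housing contamination).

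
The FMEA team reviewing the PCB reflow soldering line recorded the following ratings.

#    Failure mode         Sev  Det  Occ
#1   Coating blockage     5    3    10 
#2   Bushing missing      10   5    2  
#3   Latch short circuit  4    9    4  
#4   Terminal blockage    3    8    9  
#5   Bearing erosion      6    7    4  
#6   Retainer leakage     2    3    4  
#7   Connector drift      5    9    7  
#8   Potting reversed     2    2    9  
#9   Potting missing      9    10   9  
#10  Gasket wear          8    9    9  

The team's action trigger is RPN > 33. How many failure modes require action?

RPN = Severity × Occurrence × Detection:
  #1: 5 × 10 × 3 = 150
  #2: 10 × 2 × 5 = 100
  #3: 4 × 4 × 9 = 144
  #4: 3 × 9 × 8 = 216
  #5: 6 × 4 × 7 = 168
  #6: 2 × 4 × 3 = 24
  #7: 5 × 7 × 9 = 315
  #8: 2 × 9 × 2 = 36
  #9: 9 × 9 × 10 = 810
  #10: 8 × 9 × 9 = 648
Modes with RPN > 33: #1 (150), #2 (100), #3 (144), #4 (216), #5 (168), #7 (315), #8 (36), #9 (810), #10 (648) → 9.

9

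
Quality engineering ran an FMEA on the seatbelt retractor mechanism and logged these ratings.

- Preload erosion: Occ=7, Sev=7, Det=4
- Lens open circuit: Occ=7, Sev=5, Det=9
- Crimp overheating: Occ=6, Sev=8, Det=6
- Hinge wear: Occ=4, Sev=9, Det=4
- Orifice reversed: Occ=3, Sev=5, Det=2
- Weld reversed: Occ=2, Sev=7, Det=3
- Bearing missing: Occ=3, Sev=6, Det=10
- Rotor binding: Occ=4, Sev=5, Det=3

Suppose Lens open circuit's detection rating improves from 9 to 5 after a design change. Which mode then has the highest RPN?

Crimp overheating

RPN = Severity × Occurrence × Detection:
  Preload erosion: 7 × 7 × 4 = 196
  Lens open circuit: 5 × 7 × 9 = 315
  Crimp overheating: 8 × 6 × 6 = 288
  Hinge wear: 9 × 4 × 4 = 144
  Orifice reversed: 5 × 3 × 2 = 30
  Weld reversed: 7 × 2 × 3 = 42
  Bearing missing: 6 × 3 × 10 = 180
  Rotor binding: 5 × 4 × 3 = 60
After action: Lens open circuit → 5 × 7 × 5 = 175.
Revised RPNs: Crimp overheating=288, Preload erosion=196, Bearing missing=180, Lens open circuit=175, Hinge wear=144, Rotor binding=60, Weld reversed=42, Orifice reversed=30.
Highest is now Crimp overheating (288).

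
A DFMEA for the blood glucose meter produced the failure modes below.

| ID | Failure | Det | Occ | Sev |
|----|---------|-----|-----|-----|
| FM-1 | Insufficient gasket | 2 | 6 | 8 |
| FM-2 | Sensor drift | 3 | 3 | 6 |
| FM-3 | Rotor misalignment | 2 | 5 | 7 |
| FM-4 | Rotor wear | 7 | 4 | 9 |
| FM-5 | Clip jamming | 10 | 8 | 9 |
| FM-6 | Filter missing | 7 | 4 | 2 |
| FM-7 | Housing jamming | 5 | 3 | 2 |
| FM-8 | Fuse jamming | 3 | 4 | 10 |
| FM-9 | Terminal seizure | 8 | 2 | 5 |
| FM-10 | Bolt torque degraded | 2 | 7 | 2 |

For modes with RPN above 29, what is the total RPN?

RPN = Severity × Occurrence × Detection:
  FM-1: 8 × 6 × 2 = 96
  FM-2: 6 × 3 × 3 = 54
  FM-3: 7 × 5 × 2 = 70
  FM-4: 9 × 4 × 7 = 252
  FM-5: 9 × 8 × 10 = 720
  FM-6: 2 × 4 × 7 = 56
  FM-7: 2 × 3 × 5 = 30
  FM-8: 10 × 4 × 3 = 120
  FM-9: 5 × 2 × 8 = 80
  FM-10: 2 × 7 × 2 = 28
RPN > 29: FM-1 (96), FM-2 (54), FM-3 (70), FM-4 (252), FM-5 (720), FM-6 (56), FM-7 (30), FM-8 (120), FM-9 (80).
Sum: 96 + 54 + 70 + 252 + 720 + 56 + 30 + 120 + 80 = 1478.

1478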